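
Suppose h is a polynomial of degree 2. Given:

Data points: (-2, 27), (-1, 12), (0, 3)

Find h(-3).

Write h(t) = at² + bt + c; the 3 given values yield a linear system in the 3 coefficients.
Solving, h(t) = 3t² - 6t + 3.
Then h(-3) = 48.

48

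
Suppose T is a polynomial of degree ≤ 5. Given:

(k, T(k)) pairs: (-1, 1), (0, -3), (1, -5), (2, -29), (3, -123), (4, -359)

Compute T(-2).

First differences: -4, -2, -24, -94, -236. Second differences: 2, -22, -70, -142. Third differences: -24, -48, -72. Fourth differences: -24, -24.
Level-4 differences are constant, so T has degree 4.
Fitting a degree-4 polynomial gives T(k) = -k^4 - 2k³ + 2k² - k - 3.
Then T(-2) = 7.

7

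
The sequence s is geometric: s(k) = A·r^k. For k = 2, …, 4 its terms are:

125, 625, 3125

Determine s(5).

15625

Consecutive ratio: 625/125 = 5, and 3125/625 = 5, so r = 5.
Then A·5^2 = 125 gives A = 5, and s(k) = 5·5^k.
s(5) = 5·5^5 = 15625.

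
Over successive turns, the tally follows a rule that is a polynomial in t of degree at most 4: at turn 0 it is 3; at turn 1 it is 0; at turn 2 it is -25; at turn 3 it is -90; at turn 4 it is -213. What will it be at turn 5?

-412

Write the value at t as s(t).
First differences: -3, -25, -65, -123. Second differences: -22, -40, -58. Third differences: -18, -18.
Level-3 differences are constant, so s has degree 3.
Fitting a degree-3 polynomial gives s(t) = -3t³ - 2t² + 2t + 3.
Then s(5) = -412.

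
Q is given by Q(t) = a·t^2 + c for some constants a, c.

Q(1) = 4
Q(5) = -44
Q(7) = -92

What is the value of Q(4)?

-26

From Q(1) = 4 and Q(5) = -44: 1a + c = 4 and 25a + c = -44.
Subtracting: 24a = -48, so a = -2; then c = 4 − (-2)·1 = 6.
So Q(t) = -2t² + 6, and Q(4) = -26.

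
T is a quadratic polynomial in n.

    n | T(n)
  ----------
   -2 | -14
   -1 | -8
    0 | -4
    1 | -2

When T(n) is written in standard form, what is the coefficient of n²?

-1

Write T(n) = an² + bn + c; the 4 given values yield a linear system in the 3 coefficients.
Solving, T(n) = -n² + 3n - 4.
The coefficient of n² is -1.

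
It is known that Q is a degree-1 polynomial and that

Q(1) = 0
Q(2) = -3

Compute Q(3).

-6

Write Q(n) = an + b; the 2 given values yield a linear system in the 2 coefficients.
Solving, Q(n) = -3n + 3.
Then Q(3) = -6.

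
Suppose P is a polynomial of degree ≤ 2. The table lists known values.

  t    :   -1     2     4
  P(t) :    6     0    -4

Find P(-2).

8

Write P(t) = at² + bt + c; the 3 given values yield a linear system in the 3 coefficients.
Solving, the leading coefficient vanishes, and P(t) = -2t + 4.
Then P(-2) = 8.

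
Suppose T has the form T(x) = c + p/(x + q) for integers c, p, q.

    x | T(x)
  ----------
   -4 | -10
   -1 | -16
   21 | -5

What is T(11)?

(T(x) − c)(x + q) = p for each data point; the three points give a linear system in c and q, then p follows.
Solving: c = -6, q = -1, p = 20, so T(x) = -6 + 20/(x − 1).
Then T(11) = -6 + 20/10 = -4.

-4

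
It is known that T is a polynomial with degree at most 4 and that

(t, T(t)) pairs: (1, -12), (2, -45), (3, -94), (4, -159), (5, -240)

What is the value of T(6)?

-337

Write T(t) = at^4 + bt³ + ct² + dt + e; the 5 given values yield a linear system in the 5 coefficients.
Solving, the top 2 coefficients vanish, and T(t) = -8t² - 9t + 5.
Then T(6) = -337.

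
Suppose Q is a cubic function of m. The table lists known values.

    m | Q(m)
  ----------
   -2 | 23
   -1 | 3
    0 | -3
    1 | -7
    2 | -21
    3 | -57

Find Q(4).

-127

First differences: -20, -6, -4, -14, -36. Second differences: 14, 2, -10, -22. Third differences: -12, -12, -12.
Level-3 differences are constant, so Q has degree 3.
Fitting a degree-3 polynomial gives Q(m) = -2m³ + m² - 3m - 3.
Then Q(4) = -127.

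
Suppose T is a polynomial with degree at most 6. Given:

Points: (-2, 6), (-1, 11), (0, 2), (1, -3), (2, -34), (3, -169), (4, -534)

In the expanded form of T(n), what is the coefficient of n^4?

First differences: 5, -9, -5, -31, -135, -365. Second differences: -14, 4, -26, -104, -230. Third differences: 18, -30, -78, -126. Fourth differences: -48, -48, -48.
Level-4 differences are constant, so T has degree 4.
Fitting a degree-4 polynomial gives T(n) = -2n^4 - n³ + 4n² - 6n + 2.
The coefficient of n^4 is -2.

-2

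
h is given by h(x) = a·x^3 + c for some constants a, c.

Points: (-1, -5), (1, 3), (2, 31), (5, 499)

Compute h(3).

From h(-1) = -5 and h(1) = 3: -1a + c = -5 and 1a + c = 3.
Subtracting: 2a = 8, so a = 4; then c = -5 − 4·(-1) = -1.
So h(x) = 4x³ − 1, and h(3) = 107.

107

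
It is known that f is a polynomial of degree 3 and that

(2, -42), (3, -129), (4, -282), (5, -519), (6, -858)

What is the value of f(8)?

First differences: -87, -153, -237, -339. Second differences: -66, -84, -102. Third differences: -18, -18.
Level-3 differences are constant, so f has degree 3.
Fitting a degree-3 polynomial gives f(n) = -3n³ - 6n² + 6.
Then f(8) = -1914.

-1914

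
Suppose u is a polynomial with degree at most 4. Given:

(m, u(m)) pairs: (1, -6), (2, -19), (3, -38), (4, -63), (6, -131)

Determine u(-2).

Write u(m) = am^4 + bm³ + cm² + dm + e; the 5 given values yield a linear system in the 5 coefficients.
Solving, the top 2 coefficients vanish, and u(m) = -3m² - 4m + 1.
Then u(-2) = -3.

-3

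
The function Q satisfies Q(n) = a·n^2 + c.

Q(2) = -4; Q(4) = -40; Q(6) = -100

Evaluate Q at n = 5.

From Q(2) = -4 and Q(4) = -40: 4a + c = -4 and 16a + c = -40.
Subtracting: 12a = -36, so a = -3; then c = -4 − (-3)·4 = 8.
So Q(n) = -3n² + 8, and Q(5) = -67.

-67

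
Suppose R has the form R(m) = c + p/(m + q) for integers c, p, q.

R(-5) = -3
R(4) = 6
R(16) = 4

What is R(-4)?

-6

(R(m) − c)(m + q) = p for each data point; the three points give a linear system in c and q, then p follows.
Solving: c = 3, q = 2, p = 18, so R(m) = 3 + 18/(m + 2).
Then R(-4) = 3 + 18/(-2) = -6.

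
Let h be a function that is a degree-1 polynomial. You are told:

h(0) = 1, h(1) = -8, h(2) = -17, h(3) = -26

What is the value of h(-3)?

Write h(m) = am + b; the 4 given values yield a linear system in the 2 coefficients.
Solving, h(m) = -9m + 1.
Then h(-3) = 28.

28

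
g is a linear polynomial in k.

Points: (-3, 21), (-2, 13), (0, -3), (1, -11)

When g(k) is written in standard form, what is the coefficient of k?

Write g(k) = ak + b; the 4 given values yield a linear system in the 2 coefficients.
Solving, g(k) = -8k - 3.
The coefficient of k is -8.

-8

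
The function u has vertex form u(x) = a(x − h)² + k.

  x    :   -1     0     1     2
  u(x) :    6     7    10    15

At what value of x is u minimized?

-1

First differences 1, 3, 5; second difference 2 = 2a, so a = 1.
Expanding, the x-coefficient is −2ah = -2h; matching it to the data gives h = -1, and then k = 6.
So u(x) = 1(x + 1)² + 6.
Hence h = -1.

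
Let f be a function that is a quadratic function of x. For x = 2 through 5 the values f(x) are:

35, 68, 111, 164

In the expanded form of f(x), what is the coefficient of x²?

First differences: 33, 43, 53. Second differences: 10, 10.
Level-2 differences are constant, so f has degree 2.
Fitting a degree-2 polynomial gives f(x) = 5x² + 8x - 1.
The coefficient of x² is 5.

5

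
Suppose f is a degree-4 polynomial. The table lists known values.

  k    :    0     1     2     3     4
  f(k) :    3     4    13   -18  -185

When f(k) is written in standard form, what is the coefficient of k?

Write f(k) = ak^4 + bk³ + ck² + dk + e; the 5 given values yield a linear system in the 5 coefficients.
Solving, f(k) = -2k^4 + 4k³ + 6k² - 7k + 3.
The coefficient of k is -7.

-7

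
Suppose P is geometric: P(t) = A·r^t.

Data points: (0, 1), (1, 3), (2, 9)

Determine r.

Consecutive ratio: 3/1 = 3, and 9/3 = 3, so r = 3.
Then A·3^0 = 1 gives A = 1, and P(t) = 1·3^t.

3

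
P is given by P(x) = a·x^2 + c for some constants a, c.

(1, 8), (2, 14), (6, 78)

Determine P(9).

From P(1) = 8 and P(2) = 14: 1a + c = 8 and 4a + c = 14.
Subtracting: 3a = 6, so a = 2; then c = 8 − 2·1 = 6.
So P(x) = 2x² + 6, and P(9) = 168.

168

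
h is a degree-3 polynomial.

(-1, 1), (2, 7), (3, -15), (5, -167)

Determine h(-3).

57

Write h(x) = ax³ + bx² + cx + d; the 4 given values yield a linear system in the 4 coefficients.
Solving, h(x) = -2x³ + 2x² + 6x + 3.
Then h(-3) = 57.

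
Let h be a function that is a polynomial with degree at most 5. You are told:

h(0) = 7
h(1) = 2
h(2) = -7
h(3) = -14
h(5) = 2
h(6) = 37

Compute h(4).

-13

Write h(t) = at^5 + bt^4 + ct³ + dt² + et + p; the 6 given values yield a linear system in the 6 coefficients.
Solving, the top 2 coefficients vanish, and h(t) = t³ - 5t² - t + 7.
Then h(4) = -13.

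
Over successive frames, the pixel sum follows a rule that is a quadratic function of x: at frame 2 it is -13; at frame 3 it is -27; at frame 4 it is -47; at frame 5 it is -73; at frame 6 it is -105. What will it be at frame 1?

Write the value at x as P(x).
First differences: -14, -20, -26, -32. Second differences: -6, -6, -6.
Level-2 differences are constant, so P has degree 2.
Fitting a degree-2 polynomial gives P(x) = -3x² + x - 3.
Then P(1) = -5.

-5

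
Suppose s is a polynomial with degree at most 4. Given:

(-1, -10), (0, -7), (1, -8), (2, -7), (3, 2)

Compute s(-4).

-103

First differences: 3, -1, 1, 9. Second differences: -4, 2, 8. Third differences: 6, 6.
Level-3 differences are constant, so s has degree 3.
Fitting a degree-3 polynomial gives s(n) = n³ - 2n² - 7.
Then s(-4) = -103.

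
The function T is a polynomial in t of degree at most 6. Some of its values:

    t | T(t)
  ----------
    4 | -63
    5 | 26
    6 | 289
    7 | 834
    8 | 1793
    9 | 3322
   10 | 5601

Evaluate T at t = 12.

13249

Write T(t) = at^6 + bt^5 + ct^4 + dt³ + et² + pt + q; the 7 given values yield a linear system in the 7 coefficients.
Solving, the top 2 coefficients vanish, and T(t) = t^4 - 4t³ - 4t² + 1.
Then T(12) = 13249.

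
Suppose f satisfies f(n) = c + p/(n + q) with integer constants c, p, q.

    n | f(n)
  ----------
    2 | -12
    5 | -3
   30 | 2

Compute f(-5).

9

(f(n) − c)(n + q) = p for each data point; the three points give a linear system in c and q, then p follows.
Solving: c = 3, q = 0, p = -30, so f(n) = 3 − 30/(n + 0).
Then f(-5) = 3 − 30/(-5) = 9.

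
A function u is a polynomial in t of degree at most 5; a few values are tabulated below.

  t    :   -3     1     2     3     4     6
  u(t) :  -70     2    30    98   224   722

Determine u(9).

Write u(t) = at^5 + bt^4 + ct³ + dt² + et + p; the 6 given values yield a linear system in the 6 coefficients.
Solving, the top 2 coefficients vanish, and u(t) = 3t³ + 2t² + t - 4.
Then u(9) = 2354.

2354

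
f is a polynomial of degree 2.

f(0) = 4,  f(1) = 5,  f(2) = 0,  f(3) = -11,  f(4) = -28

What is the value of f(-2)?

-16

First differences: 1, -5, -11, -17. Second differences: -6, -6, -6.
Level-2 differences are constant, so f has degree 2.
Fitting a degree-2 polynomial gives f(x) = -3x² + 4x + 4.
Then f(-2) = -16.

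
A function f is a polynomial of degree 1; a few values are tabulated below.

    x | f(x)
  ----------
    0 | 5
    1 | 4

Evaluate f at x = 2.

3

Write f(x) = ax + b; the 2 given values yield a linear system in the 2 coefficients.
Solving, f(x) = -x + 5.
Then f(2) = 3.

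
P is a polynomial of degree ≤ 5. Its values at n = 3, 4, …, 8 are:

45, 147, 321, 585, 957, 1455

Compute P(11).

3885

First differences: 102, 174, 264, 372, 498. Second differences: 72, 90, 108, 126. Third differences: 18, 18, 18.
Level-3 differences are constant, so P has degree 3.
Fitting a degree-3 polynomial gives P(n) = 3n³ - 9n - 9.
Then P(11) = 3885.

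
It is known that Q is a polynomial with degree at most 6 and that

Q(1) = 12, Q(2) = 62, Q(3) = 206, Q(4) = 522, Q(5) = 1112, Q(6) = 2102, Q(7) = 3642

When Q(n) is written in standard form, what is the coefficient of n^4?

First differences: 50, 144, 316, 590, 990, 1540. Second differences: 94, 172, 274, 400, 550. Third differences: 78, 102, 126, 150. Fourth differences: 24, 24, 24.
Level-4 differences are constant, so Q has degree 4.
Fitting a degree-4 polynomial gives Q(n) = n^4 + 3n³ + 4n² + 2n + 2.
The coefficient of n^4 is 1.

1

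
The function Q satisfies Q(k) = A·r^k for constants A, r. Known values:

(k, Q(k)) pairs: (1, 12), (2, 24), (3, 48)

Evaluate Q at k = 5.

Consecutive ratio: 24/12 = 2, and 48/24 = 2, so r = 2.
Then A·2^1 = 12 gives A = 6, and Q(k) = 6·2^k.
Q(5) = 6·2^5 = 192.

192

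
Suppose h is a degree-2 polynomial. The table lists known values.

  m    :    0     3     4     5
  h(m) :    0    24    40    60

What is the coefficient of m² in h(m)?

2

Write h(m) = am² + bm + c; the 4 given values yield a linear system in the 3 coefficients.
Solving, h(m) = 2m² + 2m.
The coefficient of m² is 2.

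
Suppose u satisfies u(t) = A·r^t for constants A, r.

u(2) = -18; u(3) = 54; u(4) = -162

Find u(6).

-1458

Consecutive ratio: 54/(-18) = -3, and -162/54 = -3, so r = -3.
Then A·(-3)^2 = -18 gives A = -2, and u(t) = -2·(-3)^t.
u(6) = -2·(-3)^6 = -1458.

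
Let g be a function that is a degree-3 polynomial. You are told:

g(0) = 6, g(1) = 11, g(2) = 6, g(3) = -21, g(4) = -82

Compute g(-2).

First differences: 5, -5, -27, -61. Second differences: -10, -22, -34. Third differences: -12, -12.
Level-3 differences are constant, so g has degree 3.
Fitting a degree-3 polynomial gives g(t) = -2t³ + t² + 6t + 6.
Then g(-2) = 14.

14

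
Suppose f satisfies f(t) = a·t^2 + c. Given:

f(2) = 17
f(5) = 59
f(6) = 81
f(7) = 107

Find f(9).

From f(2) = 17 and f(5) = 59: 4a + c = 17 and 25a + c = 59.
Subtracting: 21a = 42, so a = 2; then c = 17 − 2·4 = 9.
So f(t) = 2t² + 9, and f(9) = 171.

171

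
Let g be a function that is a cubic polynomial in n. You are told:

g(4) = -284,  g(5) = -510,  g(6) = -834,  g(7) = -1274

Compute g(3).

Write g(n) = an³ + bn² + cn + d; the 4 given values yield a linear system in the 4 coefficients.
Solving, g(n) = -3n³ - 4n² - 7n.
Then g(3) = -138.

-138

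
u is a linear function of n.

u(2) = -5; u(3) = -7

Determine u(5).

-11

Write u(n) = an + b; the 2 given values yield a linear system in the 2 coefficients.
Solving, u(n) = -2n - 1.
Then u(5) = -11.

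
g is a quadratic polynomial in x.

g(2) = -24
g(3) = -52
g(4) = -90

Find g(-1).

0

Write g(x) = ax² + bx + c; the 3 given values yield a linear system in the 3 coefficients.
Solving, g(x) = -5x² - 3x + 2.
Then g(-1) = 0.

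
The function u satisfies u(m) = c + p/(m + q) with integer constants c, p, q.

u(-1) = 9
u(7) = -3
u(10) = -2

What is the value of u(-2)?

6

(u(m) − c)(m + q) = p for each data point; the three points give a linear system in c and q, then p follows.
Solving: c = 0, q = -1, p = -18, so u(m) = -18/(m − 1).
Then u(-2) = 0 − 18/(-3) = 6.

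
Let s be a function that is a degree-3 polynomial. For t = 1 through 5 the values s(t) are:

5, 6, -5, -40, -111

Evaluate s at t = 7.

-409

Write s(t) = at³ + bt² + ct + d; the 5 given values yield a linear system in the 4 coefficients.
Solving, s(t) = -2t³ + 6t² - 3t + 4.
Then s(7) = -409.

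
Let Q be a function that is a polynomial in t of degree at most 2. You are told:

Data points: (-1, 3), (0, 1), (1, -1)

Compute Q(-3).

7

Write Q(t) = at² + bt + c; the 3 given values yield a linear system in the 3 coefficients.
Solving, the leading coefficient vanishes, and Q(t) = -2t + 1.
Then Q(-3) = 7.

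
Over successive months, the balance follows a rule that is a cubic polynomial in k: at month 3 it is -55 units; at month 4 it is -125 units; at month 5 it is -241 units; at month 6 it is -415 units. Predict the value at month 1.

-5

Write the value at k as P(k).
Write P(k) = ak³ + bk² + ck + d; the 4 given values yield a linear system in the 4 coefficients.
Solving, P(k) = -2k³ + k² - 3k - 1.
Then P(1) = -5.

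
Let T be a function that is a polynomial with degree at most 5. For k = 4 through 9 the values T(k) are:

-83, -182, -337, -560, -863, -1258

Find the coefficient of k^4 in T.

0

Write T(k) = ak^5 + bk^4 + ck³ + dk² + ek + p; the 6 given values yield a linear system in the 6 coefficients.
Solving, the top 2 coefficients vanish, and T(k) = -2k³ + 2k² + 5k - 7.
The coefficient of k^4 is 0.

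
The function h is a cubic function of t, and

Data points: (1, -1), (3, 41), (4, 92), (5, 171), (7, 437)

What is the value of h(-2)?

Write h(t) = at³ + bt² + ct + d; the 5 given values yield a linear system in the 4 coefficients.
Solving, h(t) = t³ + 2t² - 4.
Then h(-2) = -4.

-4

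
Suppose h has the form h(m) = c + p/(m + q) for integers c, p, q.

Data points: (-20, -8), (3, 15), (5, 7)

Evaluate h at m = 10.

1

(h(m) − c)(m + q) = p for each data point; the three points give a linear system in c and q, then p follows.
Solving: c = -5, q = 0, p = 60, so h(m) = -5 + 60/(m + 0).
Then h(10) = -5 + 60/10 = 1.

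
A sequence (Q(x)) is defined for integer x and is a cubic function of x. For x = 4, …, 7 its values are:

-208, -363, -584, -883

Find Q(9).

-1763

Write Q(x) = ax³ + bx² + cx + d; the 4 given values yield a linear system in the 4 coefficients.
Solving, Q(x) = -2x³ - 3x² - 6x - 8.
Then Q(9) = -1763.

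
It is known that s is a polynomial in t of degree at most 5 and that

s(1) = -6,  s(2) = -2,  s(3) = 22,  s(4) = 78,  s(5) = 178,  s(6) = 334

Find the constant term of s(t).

-2

Write s(t) = at^5 + bt^4 + ct³ + dt² + et + p; the 6 given values yield a linear system in the 6 coefficients.
Solving, the top 2 coefficients vanish, and s(t) = 2t³ - 2t² - 4t - 2.
The constant term is s(0) = -2.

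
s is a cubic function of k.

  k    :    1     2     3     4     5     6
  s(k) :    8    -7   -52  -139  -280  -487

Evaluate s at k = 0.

First differences: -15, -45, -87, -141, -207. Second differences: -30, -42, -54, -66. Third differences: -12, -12, -12.
Level-3 differences are constant, so s has degree 3.
Fitting a degree-3 polynomial gives s(k) = -2k³ - 3k² + 8k + 5.
Then s(0) = 5.

5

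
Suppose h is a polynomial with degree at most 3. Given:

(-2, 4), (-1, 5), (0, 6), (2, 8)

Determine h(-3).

Write h(k) = ak³ + bk² + ck + d; the 4 given values yield a linear system in the 4 coefficients.
Solving, the top 2 coefficients vanish, and h(k) = k + 6.
Then h(-3) = 3.

3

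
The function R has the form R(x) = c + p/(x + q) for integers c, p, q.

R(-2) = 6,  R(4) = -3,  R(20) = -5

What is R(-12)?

-9

(R(x) − c)(x + q) = p for each data point; the three points give a linear system in c and q, then p follows.
Solving: c = -6, q = 4, p = 24, so R(x) = -6 + 24/(x + 4).
Then R(-12) = -6 + 24/(-8) = -9.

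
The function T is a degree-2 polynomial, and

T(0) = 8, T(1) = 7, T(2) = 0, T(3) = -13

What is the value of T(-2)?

Write T(t) = at² + bt + c; the 4 given values yield a linear system in the 3 coefficients.
Solving, T(t) = -3t² + 2t + 8.
Then T(-2) = -8.

-8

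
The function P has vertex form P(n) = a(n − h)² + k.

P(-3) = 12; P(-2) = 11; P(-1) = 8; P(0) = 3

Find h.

First differences -1, -3, -5; second difference -2 = 2a, so a = -1.
Expanding, the n-coefficient is −2ah = 2h; matching it to the data gives h = -3, and then k = 12.
So P(n) = -1(n + 3)² + 12.
Hence h = -3.

-3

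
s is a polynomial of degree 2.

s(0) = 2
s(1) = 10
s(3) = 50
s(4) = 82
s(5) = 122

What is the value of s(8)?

Write s(t) = at² + bt + c; the 5 given values yield a linear system in the 3 coefficients.
Solving, s(t) = 4t² + 4t + 2.
Then s(8) = 290.

290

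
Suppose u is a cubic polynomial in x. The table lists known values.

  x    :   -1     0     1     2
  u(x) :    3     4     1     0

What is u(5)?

69

Write u(x) = ax³ + bx² + cx + d; the 4 given values yield a linear system in the 4 coefficients.
Solving, u(x) = x³ - 2x² - 2x + 4.
Then u(5) = 69.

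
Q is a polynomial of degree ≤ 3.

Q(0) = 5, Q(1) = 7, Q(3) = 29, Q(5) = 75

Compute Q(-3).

Write Q(t) = at³ + bt² + ct + d; the 4 given values yield a linear system in the 4 coefficients.
Solving, the leading coefficient vanishes, and Q(t) = 3t² - t + 5.
Then Q(-3) = 35.

35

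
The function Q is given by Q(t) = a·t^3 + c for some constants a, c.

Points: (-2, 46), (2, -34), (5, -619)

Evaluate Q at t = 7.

-1709

From Q(-2) = 46 and Q(2) = -34: -8a + c = 46 and 8a + c = -34.
Subtracting: 16a = -80, so a = -5; then c = 46 − (-5)·(-8) = 6.
So Q(t) = -5t³ + 6, and Q(7) = -1709.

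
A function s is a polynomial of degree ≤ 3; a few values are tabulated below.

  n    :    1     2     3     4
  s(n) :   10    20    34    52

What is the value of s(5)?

74

First differences: 10, 14, 18. Second differences: 4, 4.
Level-2 differences are constant, so s has degree 2.
Extending the table by one column gives the next first difference 22, so s(5) = 52 + 22 = 74.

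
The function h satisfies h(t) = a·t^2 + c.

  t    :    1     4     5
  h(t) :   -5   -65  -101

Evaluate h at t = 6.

From h(1) = -5 and h(4) = -65: 1a + c = -5 and 16a + c = -65.
Subtracting: 15a = -60, so a = -4; then c = -5 − (-4)·1 = -1.
So h(t) = -4t² − 1, and h(6) = -145.

-145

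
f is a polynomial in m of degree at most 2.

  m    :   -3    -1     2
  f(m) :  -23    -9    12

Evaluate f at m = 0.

Write f(m) = am² + bm + c; the 3 given values yield a linear system in the 3 coefficients.
Solving, the leading coefficient vanishes, and f(m) = 7m - 2.
Then f(0) = -2.

-2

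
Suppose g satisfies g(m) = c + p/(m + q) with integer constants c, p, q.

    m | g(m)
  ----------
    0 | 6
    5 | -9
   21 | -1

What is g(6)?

(g(m) − c)(m + q) = p for each data point; the three points give a linear system in c and q, then p follows.
Solving: c = 0, q = -3, p = -18, so g(m) = -18/(m − 3).
Then g(6) = 0 − 18/3 = -6.

-6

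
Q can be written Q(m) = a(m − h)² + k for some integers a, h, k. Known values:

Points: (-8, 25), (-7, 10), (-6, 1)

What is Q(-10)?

First differences -15, -9; second difference 6 = 2a, so a = 3.
Expanding, the m-coefficient is −2ah = -6h; matching it to the data gives h = -5, and then k = -2.
So Q(m) = 3(m + 5)² − 2.
Q(-10) = 3·(-5)² − 2 = 73.

73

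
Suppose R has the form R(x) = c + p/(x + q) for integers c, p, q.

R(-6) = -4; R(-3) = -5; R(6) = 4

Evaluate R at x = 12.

0

(R(x) − c)(x + q) = p for each data point; the three points give a linear system in c and q, then p follows.
Solving: c = -2, q = -3, p = 18, so R(x) = -2 + 18/(x − 3).
Then R(12) = -2 + 18/9 = 0.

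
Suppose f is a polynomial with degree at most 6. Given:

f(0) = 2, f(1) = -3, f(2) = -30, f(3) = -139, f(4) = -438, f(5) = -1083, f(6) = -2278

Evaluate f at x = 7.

Write f(x) = ax^6 + bx^5 + cx^4 + dx³ + ex² + px + q; the 7 given values yield a linear system in the 7 coefficients.
Solving, the top 2 coefficients vanish, and f(x) = -2x^4 + 2x³ - 3x² - 2x + 2.
Then f(7) = -4275.

-4275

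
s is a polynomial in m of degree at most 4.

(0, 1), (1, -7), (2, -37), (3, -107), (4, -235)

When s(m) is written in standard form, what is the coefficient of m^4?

First differences: -8, -30, -70, -128. Second differences: -22, -40, -58. Third differences: -18, -18.
Level-3 differences are constant, so s has degree 3.
Fitting a degree-3 polynomial gives s(m) = -3m³ - 2m² - 3m + 1.
The coefficient of m^4 is 0.

0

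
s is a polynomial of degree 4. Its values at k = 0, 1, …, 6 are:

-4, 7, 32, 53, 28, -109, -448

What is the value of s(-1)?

-7

First differences: 11, 25, 21, -25, -137, -339. Second differences: 14, -4, -46, -112, -202. Third differences: -18, -42, -66, -90. Fourth differences: -24, -24, -24.
Level-4 differences are constant, so s has degree 4.
Fitting a degree-4 polynomial gives s(k) = -k^4 + 3k³ + 5k² + 4k - 4.
Then s(-1) = -7.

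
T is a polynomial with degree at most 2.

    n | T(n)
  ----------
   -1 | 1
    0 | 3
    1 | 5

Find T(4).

11

First differences: 2, 2.
Level-1 differences are constant, so T has degree 1.
Fitting a degree-1 polynomial gives T(n) = 2n + 3.
Then T(4) = 11.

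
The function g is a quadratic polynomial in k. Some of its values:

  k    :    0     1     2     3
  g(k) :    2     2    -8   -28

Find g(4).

-58

Write g(k) = ak² + bk + c; the 4 given values yield a linear system in the 3 coefficients.
Solving, g(k) = -5k² + 5k + 2.
Then g(4) = -58.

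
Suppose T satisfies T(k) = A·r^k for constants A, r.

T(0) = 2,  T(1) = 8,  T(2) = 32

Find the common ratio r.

Consecutive ratio: 8/2 = 4, and 32/8 = 4, so r = 4.
Then A·4^0 = 2 gives A = 2, and T(k) = 2·4^k.

4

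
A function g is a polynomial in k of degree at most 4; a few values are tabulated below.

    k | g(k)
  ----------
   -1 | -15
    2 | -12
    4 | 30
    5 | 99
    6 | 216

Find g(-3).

-117

Write g(k) = ak^4 + bk³ + ck² + dk + e; the 5 given values yield a linear system in the 5 coefficients.
Solving, the leading coefficient vanishes, and g(k) = 2k³ - 6k² + k - 6.
Then g(-3) = -117.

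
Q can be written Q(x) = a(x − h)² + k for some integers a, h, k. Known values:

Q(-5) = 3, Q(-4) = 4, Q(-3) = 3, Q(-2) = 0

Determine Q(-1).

-5

First differences 1, -1, -3; second difference -2 = 2a, so a = -1.
Expanding, the x-coefficient is −2ah = 2h; matching it to the data gives h = -4, and then k = 4.
So Q(x) = -1(x + 4)² + 4.
Q(-1) = -1·3² + 4 = -5.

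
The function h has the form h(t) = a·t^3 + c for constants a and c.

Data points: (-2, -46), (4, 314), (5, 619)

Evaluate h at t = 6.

From h(-2) = -46 and h(4) = 314: -8a + c = -46 and 64a + c = 314.
Subtracting: 72a = 360, so a = 5; then c = -46 − 5·(-8) = -6.
So h(t) = 5t³ − 6, and h(6) = 1074.

1074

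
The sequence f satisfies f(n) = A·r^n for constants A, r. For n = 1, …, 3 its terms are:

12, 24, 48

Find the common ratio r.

2

Consecutive ratio: 24/12 = 2, and 48/24 = 2, so r = 2.
Then A·2^1 = 12 gives A = 6, and f(n) = 6·2^n.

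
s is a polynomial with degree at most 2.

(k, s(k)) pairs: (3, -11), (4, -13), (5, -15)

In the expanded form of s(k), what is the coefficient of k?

First differences: -2, -2.
Level-1 differences are constant, so s has degree 1.
Fitting a degree-1 polynomial gives s(k) = -2k - 5.
The coefficient of k is -2.

-2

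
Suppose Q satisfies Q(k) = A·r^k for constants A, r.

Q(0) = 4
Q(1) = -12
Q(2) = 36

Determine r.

Consecutive ratio: -12/4 = -3, and 36/(-12) = -3, so r = -3.
Then A·(-3)^0 = 4 gives A = 4, and Q(k) = 4·(-3)^k.

-3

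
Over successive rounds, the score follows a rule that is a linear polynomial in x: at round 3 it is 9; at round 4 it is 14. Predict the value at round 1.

-1

Write the value at x as P(x).
Write P(x) = ax + b; the 2 given values yield a linear system in the 2 coefficients.
Solving, P(x) = 5x - 6.
Then P(1) = -1.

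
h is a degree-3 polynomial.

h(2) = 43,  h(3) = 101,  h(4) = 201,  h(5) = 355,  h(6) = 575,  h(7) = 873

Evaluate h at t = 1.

15

First differences: 58, 100, 154, 220, 298. Second differences: 42, 54, 66, 78. Third differences: 12, 12, 12.
Level-3 differences are constant, so h has degree 3.
Fitting a degree-3 polynomial gives h(t) = 2t³ + 3t² + 5t + 5.
Then h(1) = 15.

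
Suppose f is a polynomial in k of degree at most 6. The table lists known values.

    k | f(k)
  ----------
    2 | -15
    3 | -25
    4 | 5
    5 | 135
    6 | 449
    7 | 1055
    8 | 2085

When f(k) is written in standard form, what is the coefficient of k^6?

0

First differences: -10, 30, 130, 314, 606, 1030. Second differences: 40, 100, 184, 292, 424. Third differences: 60, 84, 108, 132. Fourth differences: 24, 24, 24.
Level-4 differences are constant, so f has degree 4.
Fitting a degree-4 polynomial gives f(k) = k^4 - 4k³ + k² - 4k + 5.
The coefficient of k^6 is 0.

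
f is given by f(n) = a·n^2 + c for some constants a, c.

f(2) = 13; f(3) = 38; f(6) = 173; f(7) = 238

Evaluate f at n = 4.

73

From f(2) = 13 and f(3) = 38: 4a + c = 13 and 9a + c = 38.
Subtracting: 5a = 25, so a = 5; then c = 13 − 5·4 = -7.
So f(n) = 5n² − 7, and f(4) = 73.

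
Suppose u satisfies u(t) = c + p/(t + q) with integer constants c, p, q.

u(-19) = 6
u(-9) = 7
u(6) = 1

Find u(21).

4

(u(t) − c)(t + q) = p for each data point; the three points give a linear system in c and q, then p follows.
Solving: c = 5, q = -1, p = -20, so u(t) = 5 − 20/(t − 1).
Then u(21) = 5 − 20/20 = 4.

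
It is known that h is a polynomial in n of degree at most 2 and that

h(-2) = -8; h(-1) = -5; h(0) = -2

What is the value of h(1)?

1

First differences: 3, 3.
Level-1 differences are constant, so h has degree 1.
Extending the table by one column gives the next first difference 3, so h(1) = -2 + 3 = 1.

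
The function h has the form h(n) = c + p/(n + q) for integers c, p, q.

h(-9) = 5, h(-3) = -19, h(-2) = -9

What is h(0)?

(h(n) − c)(n + q) = p for each data point; the three points give a linear system in c and q, then p follows.
Solving: c = 1, q = 4, p = -20, so h(n) = 1 − 20/(n + 4).
Then h(0) = 1 − 20/4 = -4.

-4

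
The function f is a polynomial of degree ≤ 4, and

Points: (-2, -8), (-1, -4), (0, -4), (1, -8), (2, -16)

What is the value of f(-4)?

-28

First differences: 4, 0, -4, -8. Second differences: -4, -4, -4.
Level-2 differences are constant, so f has degree 2.
Fitting a degree-2 polynomial gives f(m) = -2m² - 2m - 4.
Then f(-4) = -28.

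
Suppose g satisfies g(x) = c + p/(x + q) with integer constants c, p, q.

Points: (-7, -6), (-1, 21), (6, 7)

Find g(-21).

1

(g(x) − c)(x + q) = p for each data point; the three points give a linear system in c and q, then p follows.
Solving: c = 3, q = 3, p = 36, so g(x) = 3 + 36/(x + 3).
Then g(-21) = 3 + 36/(-18) = 1.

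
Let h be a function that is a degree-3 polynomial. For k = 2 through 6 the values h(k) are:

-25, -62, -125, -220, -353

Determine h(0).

-5

First differences: -37, -63, -95, -133. Second differences: -26, -32, -38. Third differences: -6, -6.
Level-3 differences are constant, so h has degree 3.
Fitting a degree-3 polynomial gives h(k) = -k³ - 4k² + 2k - 5.
Then h(0) = -5.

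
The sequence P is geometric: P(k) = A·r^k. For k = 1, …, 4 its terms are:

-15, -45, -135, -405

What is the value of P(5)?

-1215

Consecutive ratio: -45/(-15) = 3, and -135/(-45) = 3, so r = 3.
Then A·3^1 = -15 gives A = -5, and P(k) = -5·3^k.
P(5) = -5·3^5 = -1215.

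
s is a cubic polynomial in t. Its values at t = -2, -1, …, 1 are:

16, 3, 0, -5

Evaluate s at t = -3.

51

Write s(t) = at³ + bt² + ct + d; the 4 given values yield a linear system in the 4 coefficients.
Solving, s(t) = -2t³ - t² - 2t.
Then s(-3) = 51.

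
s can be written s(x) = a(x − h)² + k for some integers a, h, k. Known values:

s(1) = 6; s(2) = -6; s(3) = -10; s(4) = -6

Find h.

First differences -12, -4, 4; second difference 8 = 2a, so a = 4.
Expanding, the x-coefficient is −2ah = -8h; matching it to the data gives h = 3, and then k = -10.
So s(x) = 4(x − 3)² − 10.
Hence h = 3.

3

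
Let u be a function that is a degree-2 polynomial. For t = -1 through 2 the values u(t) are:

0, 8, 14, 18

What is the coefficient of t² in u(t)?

-1

First differences: 8, 6, 4. Second differences: -2, -2.
Level-2 differences are constant, so u has degree 2.
Fitting a degree-2 polynomial gives u(t) = -t² + 7t + 8.
The coefficient of t² is -1.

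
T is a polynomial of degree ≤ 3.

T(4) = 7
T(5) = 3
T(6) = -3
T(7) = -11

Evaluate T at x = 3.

9

Write T(x) = ax³ + bx² + cx + d; the 4 given values yield a linear system in the 4 coefficients.
Solving, the leading coefficient vanishes, and T(x) = -x² + 5x + 3.
Then T(3) = 9.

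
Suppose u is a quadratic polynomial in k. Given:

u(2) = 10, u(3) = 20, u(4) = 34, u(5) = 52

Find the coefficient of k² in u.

2

First differences: 10, 14, 18. Second differences: 4, 4.
Level-2 differences are constant, so u has degree 2.
Fitting a degree-2 polynomial gives u(k) = 2k² + 2.
The coefficient of k² is 2.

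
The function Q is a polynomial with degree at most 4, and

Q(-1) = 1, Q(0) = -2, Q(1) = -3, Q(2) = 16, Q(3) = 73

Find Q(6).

652

First differences: -3, -1, 19, 57. Second differences: 2, 20, 38. Third differences: 18, 18.
Level-3 differences are constant, so Q has degree 3.
Fitting a degree-3 polynomial gives Q(n) = 3n³ + n² - 5n - 2.
Then Q(6) = 652.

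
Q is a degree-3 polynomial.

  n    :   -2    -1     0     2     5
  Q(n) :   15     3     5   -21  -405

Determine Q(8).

Write Q(n) = an³ + bn² + cn + d; the 5 given values yield a linear system in the 4 coefficients.
Solving, Q(n) = -3n³ - 2n² + 3n + 5.
Then Q(8) = -1635.

-1635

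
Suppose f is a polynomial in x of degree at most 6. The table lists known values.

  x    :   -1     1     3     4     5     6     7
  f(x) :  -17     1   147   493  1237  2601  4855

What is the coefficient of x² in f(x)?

-7

Write f(x) = ax^6 + bx^5 + cx^4 + dx³ + ex² + px + q; the 7 given values yield a linear system in the 7 coefficients.
Solving, the top 2 coefficients vanish, and f(x) = 2x^4 + x³ - 7x² + 8x - 3.
The coefficient of x² is -7.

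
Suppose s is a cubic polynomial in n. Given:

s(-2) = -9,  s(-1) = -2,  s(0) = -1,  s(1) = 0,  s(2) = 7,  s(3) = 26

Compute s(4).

63

Write s(n) = an³ + bn² + cn + d; the 6 given values yield a linear system in the 4 coefficients.
Solving, s(n) = n³ - 1.
Then s(4) = 63.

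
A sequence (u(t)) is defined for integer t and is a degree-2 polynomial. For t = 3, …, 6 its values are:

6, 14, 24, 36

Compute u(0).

-6

Write u(t) = at² + bt + c; the 4 given values yield a linear system in the 3 coefficients.
Solving, u(t) = t² + t - 6.
Then u(0) = -6.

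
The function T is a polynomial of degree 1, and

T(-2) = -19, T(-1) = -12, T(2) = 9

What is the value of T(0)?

-5

Write T(x) = ax + b; the 3 given values yield a linear system in the 2 coefficients.
Solving, T(x) = 7x - 5.
Then T(0) = -5.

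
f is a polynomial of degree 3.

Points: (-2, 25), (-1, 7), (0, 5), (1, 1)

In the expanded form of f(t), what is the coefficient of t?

0

Write f(t) = at³ + bt² + ct + d; the 4 given values yield a linear system in the 4 coefficients.
Solving, f(t) = -3t³ - t² + 5.
The coefficient of t is 0.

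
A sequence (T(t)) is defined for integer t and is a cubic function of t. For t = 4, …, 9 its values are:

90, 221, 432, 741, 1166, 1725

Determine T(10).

2436

First differences: 131, 211, 309, 425, 559. Second differences: 80, 98, 116, 134. Third differences: 18, 18, 18.
Level-3 differences are constant, so T has degree 3.
Extending the table by one column gives the next first difference 711, so T(10) = 1725 + 711 = 2436.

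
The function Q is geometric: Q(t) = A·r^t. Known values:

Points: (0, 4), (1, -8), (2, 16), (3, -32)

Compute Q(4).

Consecutive ratio: -8/4 = -2, and 16/(-8) = -2, so r = -2.
Then A·(-2)^0 = 4 gives A = 4, and Q(t) = 4·(-2)^t.
Q(4) = 4·(-2)^4 = 64.

64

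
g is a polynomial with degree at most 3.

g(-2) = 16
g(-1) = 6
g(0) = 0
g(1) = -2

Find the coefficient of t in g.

First differences: -10, -6, -2. Second differences: 4, 4.
Level-2 differences are constant, so g has degree 2.
Fitting a degree-2 polynomial gives g(t) = 2t² - 4t.
The coefficient of t is -4.

-4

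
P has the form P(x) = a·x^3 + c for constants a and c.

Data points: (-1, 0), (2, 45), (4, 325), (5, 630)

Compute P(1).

From P(-1) = 0 and P(2) = 45: -1a + c = 0 and 8a + c = 45.
Subtracting: 9a = 45, so a = 5; then c = 0 − 5·(-1) = 5.
So P(x) = 5x³ + 5, and P(1) = 10.

10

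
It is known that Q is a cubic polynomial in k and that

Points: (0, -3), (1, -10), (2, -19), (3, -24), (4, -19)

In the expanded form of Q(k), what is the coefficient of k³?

First differences: -7, -9, -5, 5. Second differences: -2, 4, 10. Third differences: 6, 6.
Level-3 differences are constant, so Q has degree 3.
Fitting a degree-3 polynomial gives Q(k) = k³ - 4k² - 4k - 3.
The coefficient of k³ is 1.

1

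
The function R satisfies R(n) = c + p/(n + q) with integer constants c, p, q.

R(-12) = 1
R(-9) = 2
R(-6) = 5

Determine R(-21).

0

(R(n) − c)(n + q) = p for each data point; the three points give a linear system in c and q, then p follows.
Solving: c = -1, q = 3, p = -18, so R(n) = -1 − 18/(n + 3).
Then R(-21) = -1 − 18/(-18) = 0.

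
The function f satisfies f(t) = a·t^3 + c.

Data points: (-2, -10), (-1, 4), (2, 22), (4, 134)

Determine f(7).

From f(-2) = -10 and f(-1) = 4: -8a + c = -10 and -1a + c = 4.
Subtracting: 7a = 14, so a = 2; then c = -10 − 2·(-8) = 6.
So f(t) = 2t³ + 6, and f(7) = 692.

692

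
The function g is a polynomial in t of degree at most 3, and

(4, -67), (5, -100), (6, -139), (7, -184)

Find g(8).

-235

Write g(t) = at³ + bt² + ct + d; the 4 given values yield a linear system in the 4 coefficients.
Solving, the leading coefficient vanishes, and g(t) = -3t² - 6t + 5.
Then g(8) = -235.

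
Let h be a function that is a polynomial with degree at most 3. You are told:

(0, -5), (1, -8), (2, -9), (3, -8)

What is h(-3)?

Write h(t) = at³ + bt² + ct + d; the 4 given values yield a linear system in the 4 coefficients.
Solving, the leading coefficient vanishes, and h(t) = t² - 4t - 5.
Then h(-3) = 16.

16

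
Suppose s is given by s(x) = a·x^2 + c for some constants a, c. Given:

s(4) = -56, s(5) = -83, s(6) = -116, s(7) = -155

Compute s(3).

-35

From s(4) = -56 and s(5) = -83: 16a + c = -56 and 25a + c = -83.
Subtracting: 9a = -27, so a = -3; then c = -56 − (-3)·16 = -8.
So s(x) = -3x² − 8, and s(3) = -35.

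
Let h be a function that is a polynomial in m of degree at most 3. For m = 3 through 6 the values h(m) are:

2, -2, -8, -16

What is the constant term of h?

2

First differences: -4, -6, -8. Second differences: -2, -2.
Level-2 differences are constant, so h has degree 2.
Fitting a degree-2 polynomial gives h(m) = -m² + 3m + 2.
The constant term is h(0) = 2.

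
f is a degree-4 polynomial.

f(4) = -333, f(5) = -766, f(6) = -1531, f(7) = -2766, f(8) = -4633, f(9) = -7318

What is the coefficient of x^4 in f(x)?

Write f(x) = ax^4 + bx³ + cx² + dx + e; the 6 given values yield a linear system in the 5 coefficients.
Solving, f(x) = -x^4 - x³ - 3x - 1.
The coefficient of x^4 is -1.

-1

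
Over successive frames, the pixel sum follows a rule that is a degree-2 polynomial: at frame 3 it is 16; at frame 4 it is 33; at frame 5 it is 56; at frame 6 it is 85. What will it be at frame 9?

208

Write the value at m as f(m).
Write f(m) = am² + bm + c; the 4 given values yield a linear system in the 3 coefficients.
Solving, f(m) = 3m² - 4m + 1.
Then f(9) = 208.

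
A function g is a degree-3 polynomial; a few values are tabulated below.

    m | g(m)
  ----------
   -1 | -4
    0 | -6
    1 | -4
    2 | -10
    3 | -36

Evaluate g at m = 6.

Write g(m) = am³ + bm² + cm + d; the 5 given values yield a linear system in the 4 coefficients.
Solving, g(m) = -2m³ + 2m² + 2m - 6.
Then g(6) = -354.

-354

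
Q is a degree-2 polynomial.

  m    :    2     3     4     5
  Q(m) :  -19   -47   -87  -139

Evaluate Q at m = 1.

First differences: -28, -40, -52. Second differences: -12, -12.
Level-2 differences are constant, so Q has degree 2.
Fitting a degree-2 polynomial gives Q(m) = -6m² + 2m + 1.
Then Q(1) = -3.

-3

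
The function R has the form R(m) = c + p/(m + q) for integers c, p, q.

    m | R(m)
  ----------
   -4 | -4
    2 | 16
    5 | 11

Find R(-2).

(R(m) − c)(m + q) = p for each data point; the three points give a linear system in c and q, then p follows.
Solving: c = 6, q = 1, p = 30, so R(m) = 6 + 30/(m + 1).
Then R(-2) = 6 + 30/(-1) = -24.

-24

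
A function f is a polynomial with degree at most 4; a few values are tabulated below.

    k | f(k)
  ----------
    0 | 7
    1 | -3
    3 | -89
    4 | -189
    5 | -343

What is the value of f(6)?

-563

Write f(k) = ak^4 + bk³ + ck² + dk + e; the 5 given values yield a linear system in the 5 coefficients.
Solving, the leading coefficient vanishes, and f(k) = -2k³ - 3k² - 5k + 7.
Then f(6) = -563.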